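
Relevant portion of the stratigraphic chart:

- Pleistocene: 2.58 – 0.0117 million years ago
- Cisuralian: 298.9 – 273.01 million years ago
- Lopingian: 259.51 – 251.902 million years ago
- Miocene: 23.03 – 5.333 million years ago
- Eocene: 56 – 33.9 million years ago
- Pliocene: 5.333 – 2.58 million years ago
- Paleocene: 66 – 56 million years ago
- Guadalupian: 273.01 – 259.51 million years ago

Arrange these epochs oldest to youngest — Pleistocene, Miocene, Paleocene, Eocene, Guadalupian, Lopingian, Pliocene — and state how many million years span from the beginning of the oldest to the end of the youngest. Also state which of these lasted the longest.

Guadalupian, Lopingian, Paleocene, Eocene, Miocene, Pliocene, Pleistocene; total span 272.9983 Myr; longest is Eocene

From the excerpt: Pleistocene 2.58–0.0117; Miocene 23.03–5.333; Paleocene 66–56; Eocene 56–33.9; Guadalupian 273.01–259.51; Lopingian 259.51–251.902; Pliocene 5.333–2.58 (Ma).
Larger Ma is earlier, so the oldest is Guadalupian and the youngest is Pleistocene; oldest to youngest: Guadalupian, Lopingian, Paleocene, Eocene, Miocene, Pliocene, Pleistocene.
Oldest start 273.01 minus youngest end 0.0117 gives 272.9983 Myr overall.
Individual lengths (start − end): Paleocene 10; Pleistocene 2.5683; Pliocene 2.753; Guadalupian 13.5; Miocene 17.697; Lopingian 7.608; Eocene 22.1. The largest is Eocene at 22.1 Myr.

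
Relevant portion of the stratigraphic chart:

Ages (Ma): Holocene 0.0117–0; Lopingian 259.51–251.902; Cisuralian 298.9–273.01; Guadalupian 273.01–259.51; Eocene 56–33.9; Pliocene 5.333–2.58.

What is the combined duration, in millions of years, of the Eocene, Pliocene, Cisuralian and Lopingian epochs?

58.351 million years

Each duration: Eocene = 22.1; Pliocene = 2.753; Cisuralian = 25.89; Lopingian = 7.608.
Sum: 22.1 + 2.753 + 25.89 + 7.608 = 58.351 Myr.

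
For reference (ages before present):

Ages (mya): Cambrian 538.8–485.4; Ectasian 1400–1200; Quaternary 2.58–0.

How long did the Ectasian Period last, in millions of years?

200 million years

1400 − 1200 = 200 million years.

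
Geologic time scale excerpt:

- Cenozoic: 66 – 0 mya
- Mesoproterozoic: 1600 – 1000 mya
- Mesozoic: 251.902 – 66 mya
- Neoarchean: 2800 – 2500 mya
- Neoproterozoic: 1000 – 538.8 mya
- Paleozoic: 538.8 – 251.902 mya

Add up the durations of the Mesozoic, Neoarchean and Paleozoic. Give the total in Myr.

Each duration: Mesozoic = 185.902; Neoarchean = 300; Paleozoic = 286.898.
Sum: 185.902 + 300 + 286.898 = 772.8 Myr.

772.8 million years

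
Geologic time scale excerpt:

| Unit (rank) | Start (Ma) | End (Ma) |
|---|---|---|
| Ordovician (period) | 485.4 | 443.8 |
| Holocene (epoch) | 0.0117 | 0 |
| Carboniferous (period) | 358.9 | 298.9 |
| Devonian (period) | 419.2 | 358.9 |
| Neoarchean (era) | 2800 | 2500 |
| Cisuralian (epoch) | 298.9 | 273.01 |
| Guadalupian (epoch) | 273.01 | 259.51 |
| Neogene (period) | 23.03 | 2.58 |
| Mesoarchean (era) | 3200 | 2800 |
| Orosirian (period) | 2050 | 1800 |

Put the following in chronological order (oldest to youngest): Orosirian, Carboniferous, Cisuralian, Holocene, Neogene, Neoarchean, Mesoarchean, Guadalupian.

Read off each span (Ma): Orosirian 2050–1800; Carboniferous 358.9–298.9; Cisuralian 298.9–273.01; Holocene 0.0117–0; Neogene 23.03–2.58; Neoarchean 2800–2500; Mesoarchean 3200–2800; Guadalupian 273.01–259.51.
Larger Ma is older, so oldest→youngest is Mesoarchean, Neoarchean, Orosirian, Carboniferous, Cisuralian, Guadalupian, Neogene, Holocene.

Mesoarchean, Neoarchean, Orosirian, Carboniferous, Cisuralian, Guadalupian, Neogene, Holocene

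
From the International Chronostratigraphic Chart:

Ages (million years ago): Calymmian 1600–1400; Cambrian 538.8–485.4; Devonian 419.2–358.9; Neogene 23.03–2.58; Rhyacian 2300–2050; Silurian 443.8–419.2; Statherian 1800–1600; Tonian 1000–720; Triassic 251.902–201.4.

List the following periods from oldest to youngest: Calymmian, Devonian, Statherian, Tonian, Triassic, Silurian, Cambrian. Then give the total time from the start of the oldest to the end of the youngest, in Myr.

Start ages (Ma): Statherian 1800, Calymmian 1600, Tonian 1000, Cambrian 538.8, Silurian 443.8, Devonian 419.2, Triassic 251.902.
Ordered oldest to youngest: Statherian, Calymmian, Tonian, Cambrian, Silurian, Devonian, Triassic.
Span = 1800 − 201.4 = 1598.6 Myr.

Statherian → Calymmian → Tonian → Cambrian → Silurian → Devonian → Triassic; total span 1598.6 Myr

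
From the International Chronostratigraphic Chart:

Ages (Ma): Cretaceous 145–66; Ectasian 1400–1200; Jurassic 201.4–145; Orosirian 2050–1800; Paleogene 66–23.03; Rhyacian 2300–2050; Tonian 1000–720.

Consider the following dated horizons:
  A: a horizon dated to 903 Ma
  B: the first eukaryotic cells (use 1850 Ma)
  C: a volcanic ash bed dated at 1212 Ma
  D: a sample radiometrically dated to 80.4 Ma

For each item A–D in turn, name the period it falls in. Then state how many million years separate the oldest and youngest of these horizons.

A — Tonian; B — Orosirian; C — Ectasian; D — Cretaceous; span 1769.6 million years

Match each age against the start–end ranges in the excerpt: A = 903 Ma → Tonian (1000–720); B = 1850 Ma → Orosirian (2050–1800); C = 1212 Ma → Ectasian (1400–1200); D = 80.4 Ma → Cretaceous (145–66).
The largest age is 1850 Ma and the smallest is 80.4 Ma; their difference is 1769.6 Myr.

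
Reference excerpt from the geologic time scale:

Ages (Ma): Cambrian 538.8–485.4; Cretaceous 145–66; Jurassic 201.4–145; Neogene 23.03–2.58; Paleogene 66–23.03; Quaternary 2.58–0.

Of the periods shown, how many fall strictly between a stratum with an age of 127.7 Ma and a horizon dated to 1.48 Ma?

The older date is 127.7 Ma and the younger is 1.48 Ma.
Periods with start < 127.7 and end > 1.48 Ma: Paleogene (66–23.03), Neogene (23.03–2.58).
That is 2 complete periods.

2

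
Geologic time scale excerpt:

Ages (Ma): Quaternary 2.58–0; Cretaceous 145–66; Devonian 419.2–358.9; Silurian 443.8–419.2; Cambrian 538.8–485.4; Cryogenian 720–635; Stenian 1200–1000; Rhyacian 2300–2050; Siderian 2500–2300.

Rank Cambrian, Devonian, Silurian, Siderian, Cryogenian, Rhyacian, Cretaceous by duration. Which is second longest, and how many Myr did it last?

Siderian, 200 million years

Start − end for each: Cambrian 538.8 − 485.4 = 53.4; Devonian 419.2 − 358.9 = 60.3; Silurian 443.8 − 419.2 = 24.6; Siderian 2500 − 2300 = 200; Cryogenian 720 − 635 = 85; Rhyacian 2300 − 2050 = 250; Cretaceous 145 − 66 = 79.
Ranking these from longest: Rhyacian > Siderian > Cryogenian > Cretaceous > Devonian > Cambrian > Silurian.
Position 2 in that ranking is Siderian, which lasted 200 Myr.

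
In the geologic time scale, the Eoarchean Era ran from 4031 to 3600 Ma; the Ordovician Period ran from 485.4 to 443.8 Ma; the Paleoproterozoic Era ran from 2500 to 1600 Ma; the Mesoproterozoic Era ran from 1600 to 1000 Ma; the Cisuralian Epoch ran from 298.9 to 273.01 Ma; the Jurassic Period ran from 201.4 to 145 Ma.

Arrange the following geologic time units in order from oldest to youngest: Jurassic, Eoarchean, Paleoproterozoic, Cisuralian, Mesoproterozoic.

Eoarchean, Paleoproterozoic, Mesoproterozoic, Cisuralian, Jurassic

Sorting by start age (descending Ma, since larger Ma = older): Eoarchean start 4031, Paleoproterozoic start 2500, Mesoproterozoic start 1600, Cisuralian start 298.9, Jurassic start 201.4.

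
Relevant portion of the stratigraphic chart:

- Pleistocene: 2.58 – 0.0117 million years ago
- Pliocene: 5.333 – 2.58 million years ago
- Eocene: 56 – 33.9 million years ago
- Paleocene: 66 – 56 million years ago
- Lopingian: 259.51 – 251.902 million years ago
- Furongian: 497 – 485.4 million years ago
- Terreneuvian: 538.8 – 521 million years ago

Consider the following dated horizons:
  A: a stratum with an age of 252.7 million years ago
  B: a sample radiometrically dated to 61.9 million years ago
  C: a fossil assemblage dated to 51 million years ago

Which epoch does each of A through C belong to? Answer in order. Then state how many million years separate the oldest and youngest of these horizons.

A — Lopingian; B — Paleocene; C — Eocene; span 201.7 million years

A: 252.7 Ma lies in 259.51–251.902 Ma, so Lopingian.
B: 61.9 Ma lies in 66–56 Ma, so Paleocene.
C: 51 Ma lies in 56–33.9 Ma, so Eocene.
Oldest = 252.7 Ma, youngest = 51 Ma → span 201.7 Myr.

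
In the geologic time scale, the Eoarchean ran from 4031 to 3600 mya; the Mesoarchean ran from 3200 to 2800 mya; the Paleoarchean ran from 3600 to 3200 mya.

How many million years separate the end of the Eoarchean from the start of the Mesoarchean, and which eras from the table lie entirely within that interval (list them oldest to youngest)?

End of Eoarchean = 3600 Ma; start of Mesoarchean = 3200 Ma.
Gap = 3600 − 3200 = 400 Myr.
Eras wholly inside 3600–3200 Ma: Paleoarchean (3600–3200).

400 million years; Paleoarchean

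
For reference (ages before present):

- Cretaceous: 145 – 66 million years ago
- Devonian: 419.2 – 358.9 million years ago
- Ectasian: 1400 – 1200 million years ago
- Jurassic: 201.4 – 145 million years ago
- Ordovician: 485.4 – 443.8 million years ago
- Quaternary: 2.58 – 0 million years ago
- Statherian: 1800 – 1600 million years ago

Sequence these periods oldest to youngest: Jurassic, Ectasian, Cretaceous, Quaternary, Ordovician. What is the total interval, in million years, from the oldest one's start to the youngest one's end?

From the excerpt: Jurassic 201.4–145; Ectasian 1400–1200; Cretaceous 145–66; Quaternary 2.58–0; Ordovician 485.4–443.8 (Ma).
Larger Ma is earlier, so the oldest is Ectasian and the youngest is Quaternary; oldest to youngest: Ectasian, Ordovician, Jurassic, Cretaceous, Quaternary.
Oldest start 1400 minus youngest end 0 gives 1400 Myr overall.

Ectasian, Ordovician, Jurassic, Cretaceous, Quaternary; total span 1400 Myr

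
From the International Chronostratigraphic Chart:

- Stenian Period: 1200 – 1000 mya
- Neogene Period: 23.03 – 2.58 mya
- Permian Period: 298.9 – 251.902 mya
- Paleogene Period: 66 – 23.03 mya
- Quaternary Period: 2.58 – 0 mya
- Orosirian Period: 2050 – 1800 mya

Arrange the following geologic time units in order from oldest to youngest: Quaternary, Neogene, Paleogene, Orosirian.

Sorting by start age (descending Ma, since larger Ma = older): Orosirian began 2050, Paleogene began 66, Neogene began 23.03, Quaternary began 2.58.

Orosirian → Paleogene → Neogene → Quaternary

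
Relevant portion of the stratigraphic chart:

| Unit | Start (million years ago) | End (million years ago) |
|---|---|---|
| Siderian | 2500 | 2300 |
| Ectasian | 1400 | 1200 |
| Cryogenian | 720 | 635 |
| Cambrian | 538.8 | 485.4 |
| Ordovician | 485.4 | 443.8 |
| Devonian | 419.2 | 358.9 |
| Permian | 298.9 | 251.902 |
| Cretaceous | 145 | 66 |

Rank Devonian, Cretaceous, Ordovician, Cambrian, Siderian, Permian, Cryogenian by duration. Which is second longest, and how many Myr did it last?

Durations: Devonian 60.3; Cretaceous 79; Ordovician 41.6; Cambrian 53.4; Siderian 200; Permian 46.998; Cryogenian 85 Myr.
Sorted longest-first: Siderian (200), Cryogenian (85), Cretaceous (79), Devonian (60.3), Cambrian (53.4), Permian (46.998), Ordovician (41.6).
The second longest is Cryogenian at 85 Myr.

Cryogenian, 85 million years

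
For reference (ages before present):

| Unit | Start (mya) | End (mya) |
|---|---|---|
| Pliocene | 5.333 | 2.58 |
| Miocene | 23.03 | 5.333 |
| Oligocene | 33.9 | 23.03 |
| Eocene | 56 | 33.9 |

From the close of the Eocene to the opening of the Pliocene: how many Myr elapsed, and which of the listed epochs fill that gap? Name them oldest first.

End of Eocene = 33.9 Ma; start of Pliocene = 5.333 Ma.
Gap = 33.9 − 5.333 = 28.567 Myr.
Epochs wholly inside 33.9–5.333 Ma: Oligocene (33.9–23.03), Miocene (23.03–5.333).

28.567 million years; Oligocene, Miocene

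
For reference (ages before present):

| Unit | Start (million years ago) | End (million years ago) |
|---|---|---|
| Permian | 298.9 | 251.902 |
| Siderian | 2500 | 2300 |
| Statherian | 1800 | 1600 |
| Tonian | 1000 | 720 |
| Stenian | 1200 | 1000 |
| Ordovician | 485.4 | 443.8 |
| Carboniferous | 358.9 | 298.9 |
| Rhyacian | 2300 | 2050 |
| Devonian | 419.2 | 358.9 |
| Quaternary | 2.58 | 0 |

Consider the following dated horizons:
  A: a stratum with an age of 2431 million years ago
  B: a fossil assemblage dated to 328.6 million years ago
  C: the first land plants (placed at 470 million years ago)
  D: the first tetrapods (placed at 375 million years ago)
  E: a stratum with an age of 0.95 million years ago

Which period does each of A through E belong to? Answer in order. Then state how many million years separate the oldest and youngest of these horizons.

A — Siderian; B — Carboniferous; C — Ordovician; D — Devonian; E — Quaternary; span 2430.05 million years

Match each age against the start–end ranges in the excerpt: A = 2431 Ma → Siderian (2500–2300); B = 328.6 Ma → Carboniferous (358.9–298.9); C = 470 Ma → Ordovician (485.4–443.8); D = 375 Ma → Devonian (419.2–358.9); E = 0.95 Ma → Quaternary (2.58–0).
The largest age is 2431 Ma and the smallest is 0.95 Ma; their difference is 2430.05 Myr.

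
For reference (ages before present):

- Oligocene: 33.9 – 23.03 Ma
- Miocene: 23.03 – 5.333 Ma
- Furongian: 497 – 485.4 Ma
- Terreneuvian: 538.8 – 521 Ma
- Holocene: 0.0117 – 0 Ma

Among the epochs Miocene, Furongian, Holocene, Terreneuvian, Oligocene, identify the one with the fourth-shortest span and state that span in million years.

Miocene, 17.697 million years

Start − end for each: Miocene 23.03 − 5.333 = 17.697; Furongian 497 − 485.4 = 11.6; Holocene 0.0117 − 0 = 0.0117; Terreneuvian 538.8 − 521 = 17.8; Oligocene 33.9 − 23.03 = 10.87.
Ranking these from shortest: Holocene < Oligocene < Furongian < Miocene < Terreneuvian.
Position 4 in that ranking is Miocene, which lasted 17.697 Myr.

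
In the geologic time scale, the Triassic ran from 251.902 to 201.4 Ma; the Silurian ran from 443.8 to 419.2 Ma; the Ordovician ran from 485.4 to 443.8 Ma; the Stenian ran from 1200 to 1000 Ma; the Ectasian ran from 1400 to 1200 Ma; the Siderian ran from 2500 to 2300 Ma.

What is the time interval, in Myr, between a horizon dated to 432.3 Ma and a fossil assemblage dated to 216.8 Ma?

215.5 million years

432.3 − 216.8 = 215.5 million years.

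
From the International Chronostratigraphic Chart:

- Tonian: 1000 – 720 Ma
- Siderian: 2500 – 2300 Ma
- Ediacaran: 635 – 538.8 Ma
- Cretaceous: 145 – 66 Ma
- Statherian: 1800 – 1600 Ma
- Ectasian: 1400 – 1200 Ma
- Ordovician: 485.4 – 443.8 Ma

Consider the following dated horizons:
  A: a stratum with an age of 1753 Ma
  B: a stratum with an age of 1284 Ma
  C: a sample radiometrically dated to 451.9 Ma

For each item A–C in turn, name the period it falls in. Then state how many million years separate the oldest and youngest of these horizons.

Match each age against the start–end ranges in the excerpt: A = 1753 Ma → Statherian (1800–1600); B = 1284 Ma → Ectasian (1400–1200); C = 451.9 Ma → Ordovician (485.4–443.8).
The largest age is 1753 Ma and the smallest is 451.9 Ma; their difference is 1301.1 Myr.

A — Statherian; B — Ectasian; C — Ordovician; span 1301.1 million years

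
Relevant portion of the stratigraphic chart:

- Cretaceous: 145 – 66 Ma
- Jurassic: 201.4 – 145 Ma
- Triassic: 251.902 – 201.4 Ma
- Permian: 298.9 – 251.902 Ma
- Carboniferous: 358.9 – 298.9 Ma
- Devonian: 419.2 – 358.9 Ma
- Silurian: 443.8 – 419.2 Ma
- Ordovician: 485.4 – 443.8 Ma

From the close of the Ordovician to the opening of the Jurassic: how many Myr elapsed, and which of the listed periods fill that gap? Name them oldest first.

End of Ordovician = 443.8 Ma; start of Jurassic = 201.4 Ma.
Gap = 443.8 − 201.4 = 242.4 Myr.
Periods wholly inside 443.8–201.4 Ma: Silurian (443.8–419.2), Devonian (419.2–358.9), Carboniferous (358.9–298.9), Permian (298.9–251.902), Triassic (251.902–201.4).

242.4 million years; Silurian, Devonian, Carboniferous, Permian, Triassic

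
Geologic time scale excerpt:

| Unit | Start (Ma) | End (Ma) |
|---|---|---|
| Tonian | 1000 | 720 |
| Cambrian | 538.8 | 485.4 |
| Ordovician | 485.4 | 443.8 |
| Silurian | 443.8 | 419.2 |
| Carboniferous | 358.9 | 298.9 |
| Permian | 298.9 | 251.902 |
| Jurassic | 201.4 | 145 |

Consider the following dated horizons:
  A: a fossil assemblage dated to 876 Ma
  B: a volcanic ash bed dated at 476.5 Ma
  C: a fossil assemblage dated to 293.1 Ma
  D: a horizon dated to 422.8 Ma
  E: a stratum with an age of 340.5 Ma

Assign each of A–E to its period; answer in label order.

A — Tonian; B — Ordovician; C — Permian; D — Silurian; E — Carboniferous

Match each age against the start–end ranges in the excerpt: A = 876 Ma → Tonian (1000–720); B = 476.5 Ma → Ordovician (485.4–443.8); C = 293.1 Ma → Permian (298.9–251.902); D = 422.8 Ma → Silurian (443.8–419.2); E = 340.5 Ma → Carboniferous (358.9–298.9).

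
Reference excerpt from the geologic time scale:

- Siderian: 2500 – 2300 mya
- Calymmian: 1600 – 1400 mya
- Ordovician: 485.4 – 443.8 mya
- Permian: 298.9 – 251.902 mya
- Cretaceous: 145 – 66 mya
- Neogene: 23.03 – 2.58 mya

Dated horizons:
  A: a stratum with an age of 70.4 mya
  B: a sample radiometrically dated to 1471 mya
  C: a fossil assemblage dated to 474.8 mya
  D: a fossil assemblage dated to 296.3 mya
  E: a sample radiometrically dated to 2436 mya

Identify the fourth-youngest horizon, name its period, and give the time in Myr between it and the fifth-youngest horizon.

B, in the Calymmian; 965 million years to E

Smaller Ma means younger, so youngest first: A 70.4 < D 296.3 < C 474.8 < B 1471 < E 2436.
Counting 4 along gives B (1471 Ma); the excerpt puts that inside the Calymmian, 1600–1400 Ma.
Next in line is E (2436 Ma), and 2436 − 1471 = 965 Myr.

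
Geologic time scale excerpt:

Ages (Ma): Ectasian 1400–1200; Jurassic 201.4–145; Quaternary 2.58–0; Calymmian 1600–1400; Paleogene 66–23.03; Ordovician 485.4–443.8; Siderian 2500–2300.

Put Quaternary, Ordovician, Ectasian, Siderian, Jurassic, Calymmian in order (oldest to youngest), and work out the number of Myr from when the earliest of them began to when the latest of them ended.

Siderian, Calymmian, Ectasian, Ordovician, Jurassic, Quaternary; total span 2500 Myr

Start ages (Ma): Siderian 2500, Calymmian 1600, Ectasian 1400, Ordovician 485.4, Jurassic 201.4, Quaternary 2.58.
Ordered oldest to youngest: Siderian, Calymmian, Ectasian, Ordovician, Jurassic, Quaternary.
Span = 2500 − 0 = 2500 Myr.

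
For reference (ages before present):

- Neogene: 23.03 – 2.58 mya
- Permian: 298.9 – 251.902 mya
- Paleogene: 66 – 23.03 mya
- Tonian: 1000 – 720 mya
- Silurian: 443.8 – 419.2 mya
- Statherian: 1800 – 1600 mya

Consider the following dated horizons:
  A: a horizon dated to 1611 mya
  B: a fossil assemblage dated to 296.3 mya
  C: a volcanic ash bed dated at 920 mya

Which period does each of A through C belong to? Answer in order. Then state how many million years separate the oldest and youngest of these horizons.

A: 1611 Ma lies in 1800–1600 Ma, so Statherian.
B: 296.3 Ma lies in 298.9–251.902 Ma, so Permian.
C: 920 Ma lies in 1000–720 Ma, so Tonian.
Oldest = 1611 Ma, youngest = 296.3 Ma → span 1314.7 Myr.

A — Statherian; B — Permian; C — Tonian; span 1314.7 million years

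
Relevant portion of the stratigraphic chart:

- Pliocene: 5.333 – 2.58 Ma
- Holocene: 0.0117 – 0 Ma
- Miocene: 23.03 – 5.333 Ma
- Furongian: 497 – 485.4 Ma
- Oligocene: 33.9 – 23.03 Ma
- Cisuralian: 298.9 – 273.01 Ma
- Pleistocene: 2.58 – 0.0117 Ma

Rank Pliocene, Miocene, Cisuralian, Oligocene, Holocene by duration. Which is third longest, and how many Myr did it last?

Oligocene, 10.87 million years

Durations: Pliocene 2.753; Miocene 17.697; Cisuralian 25.89; Oligocene 10.87; Holocene 0.0117 Myr.
Sorted longest-first: Cisuralian (25.89), Miocene (17.697), Oligocene (10.87), Pliocene (2.753), Holocene (0.0117).
The third longest is Oligocene at 10.87 Myr.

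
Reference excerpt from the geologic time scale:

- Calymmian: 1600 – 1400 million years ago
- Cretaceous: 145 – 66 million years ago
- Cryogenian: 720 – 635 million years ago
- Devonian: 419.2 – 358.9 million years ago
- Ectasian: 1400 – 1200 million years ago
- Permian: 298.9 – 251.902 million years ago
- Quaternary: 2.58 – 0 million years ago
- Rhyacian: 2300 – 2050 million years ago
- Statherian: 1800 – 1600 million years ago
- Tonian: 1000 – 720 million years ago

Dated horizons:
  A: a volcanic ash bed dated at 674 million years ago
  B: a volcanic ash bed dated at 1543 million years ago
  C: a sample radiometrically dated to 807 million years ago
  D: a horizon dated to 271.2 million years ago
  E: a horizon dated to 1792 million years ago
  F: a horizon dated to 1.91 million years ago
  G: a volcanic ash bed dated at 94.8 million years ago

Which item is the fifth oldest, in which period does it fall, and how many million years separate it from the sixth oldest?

D, in the Permian; 176.4 million years to G

Larger Ma means older, so oldest first: E 1792 > B 1543 > C 807 > A 674 > D 271.2 > G 94.8 > F 1.91.
Counting 5 along gives D (271.2 Ma); the excerpt puts that inside the Permian, 298.9–251.902 Ma.
Next in line is G (94.8 Ma), and 271.2 − 94.8 = 176.4 Myr.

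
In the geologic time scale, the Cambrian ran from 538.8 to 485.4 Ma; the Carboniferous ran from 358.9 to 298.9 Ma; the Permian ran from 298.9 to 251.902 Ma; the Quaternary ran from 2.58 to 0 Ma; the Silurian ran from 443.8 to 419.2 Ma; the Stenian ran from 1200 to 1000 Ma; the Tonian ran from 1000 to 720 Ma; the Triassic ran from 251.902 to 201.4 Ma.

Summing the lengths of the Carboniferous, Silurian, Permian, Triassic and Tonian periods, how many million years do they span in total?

Duration is start − end for each: (358.9 − 298.9) + (443.8 − 419.2) + (298.9 − 251.902) + (251.902 − 201.4) + (1000 − 720).
That is 60 + 24.6 + 46.998 + 50.502 + 280, which totals 462.1 million years.

462.1 million years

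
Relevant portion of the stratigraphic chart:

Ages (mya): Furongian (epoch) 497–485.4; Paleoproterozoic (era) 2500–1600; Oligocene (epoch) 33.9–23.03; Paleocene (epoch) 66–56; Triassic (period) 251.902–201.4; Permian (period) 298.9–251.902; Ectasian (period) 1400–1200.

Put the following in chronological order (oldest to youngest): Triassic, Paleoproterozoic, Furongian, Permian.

Sorting by start age (descending Ma, since larger Ma = older): Paleoproterozoic start 2500, Furongian start 497, Permian start 298.9, Triassic start 251.902.

Paleoproterozoic, Furongian, Permian, Triassic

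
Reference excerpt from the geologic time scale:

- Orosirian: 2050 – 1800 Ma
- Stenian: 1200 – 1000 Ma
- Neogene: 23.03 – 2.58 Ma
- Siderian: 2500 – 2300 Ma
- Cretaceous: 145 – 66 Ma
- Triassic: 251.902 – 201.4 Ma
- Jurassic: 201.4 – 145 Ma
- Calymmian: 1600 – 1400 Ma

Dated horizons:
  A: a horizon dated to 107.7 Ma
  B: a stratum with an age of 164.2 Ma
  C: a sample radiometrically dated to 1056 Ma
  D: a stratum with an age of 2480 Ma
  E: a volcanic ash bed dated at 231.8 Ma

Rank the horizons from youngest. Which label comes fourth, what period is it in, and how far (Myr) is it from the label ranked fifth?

Sorted youngest-first by Ma: A (107.7), B (164.2), E (231.8), C (1056), D (2480).
The fourth youngest is C at 1056 Ma, which lies in 1200–1000 Ma: the Stenian.
The fifth youngest is D at 2480 Ma; separation = |1056 − 2480| = 1424 Myr.

C, in the Stenian; 1424 million years to D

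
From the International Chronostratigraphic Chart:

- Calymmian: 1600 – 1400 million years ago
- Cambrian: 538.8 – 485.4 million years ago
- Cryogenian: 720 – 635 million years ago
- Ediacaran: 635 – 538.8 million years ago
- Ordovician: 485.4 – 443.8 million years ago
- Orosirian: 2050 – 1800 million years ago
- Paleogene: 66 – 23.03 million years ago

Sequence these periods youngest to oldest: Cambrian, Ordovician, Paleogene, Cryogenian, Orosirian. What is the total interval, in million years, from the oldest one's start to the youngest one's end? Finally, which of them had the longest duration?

Start ages (Ma): Orosirian 2050, Cryogenian 720, Cambrian 538.8, Ordovician 485.4, Paleogene 66.
Ordered youngest to oldest: Paleogene, Ordovician, Cambrian, Cryogenian, Orosirian.
Span = 2050 − 23.03 = 2026.97 Myr.
Durations: Cambrian 53.4, Orosirian 250, Ordovician 41.6, Paleogene 42.97, Cryogenian 85 → longest is Orosirian (250 Myr).

Paleogene → Ordovician → Cambrian → Cryogenian → Orosirian; total span 2026.97 Myr; longest is Orosirian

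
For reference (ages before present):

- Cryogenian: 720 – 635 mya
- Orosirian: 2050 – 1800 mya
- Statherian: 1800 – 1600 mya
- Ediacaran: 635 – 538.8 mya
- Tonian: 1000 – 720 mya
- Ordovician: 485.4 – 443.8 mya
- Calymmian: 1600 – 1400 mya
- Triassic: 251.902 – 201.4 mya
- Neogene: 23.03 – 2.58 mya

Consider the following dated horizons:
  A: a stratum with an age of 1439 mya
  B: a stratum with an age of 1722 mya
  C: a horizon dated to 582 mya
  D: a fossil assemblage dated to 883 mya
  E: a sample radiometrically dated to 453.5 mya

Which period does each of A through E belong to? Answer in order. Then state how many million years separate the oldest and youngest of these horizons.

A — Calymmian; B — Statherian; C — Ediacaran; D — Tonian; E — Ordovician; span 1268.5 million years

A: 1439 Ma lies in 1600–1400 Ma, so Calymmian.
B: 1722 Ma lies in 1800–1600 Ma, so Statherian.
C: 582 Ma lies in 635–538.8 Ma, so Ediacaran.
D: 883 Ma lies in 1000–720 Ma, so Tonian.
E: 453.5 Ma lies in 485.4–443.8 Ma, so Ordovician.
Oldest = 1722 Ma, youngest = 453.5 Ma → span 1268.5 Myr.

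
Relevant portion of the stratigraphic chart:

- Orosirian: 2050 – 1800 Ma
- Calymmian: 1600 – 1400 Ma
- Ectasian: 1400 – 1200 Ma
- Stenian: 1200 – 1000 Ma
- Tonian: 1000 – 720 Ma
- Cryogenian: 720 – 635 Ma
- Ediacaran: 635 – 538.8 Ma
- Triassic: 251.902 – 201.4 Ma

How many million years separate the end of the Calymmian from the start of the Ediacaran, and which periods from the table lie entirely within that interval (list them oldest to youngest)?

765 million years; Ectasian, Stenian, Tonian, Cryogenian

The Calymmian closes at 1400 Ma and the Ediacaran opens at 635 Ma, so the interval is 1400 − 635 = 765 Myr.
A period fits inside if it starts at or after 1400 Ma and ends at or before 635 Ma; oldest first that gives Ectasian, Stenian, Tonian, Cryogenian.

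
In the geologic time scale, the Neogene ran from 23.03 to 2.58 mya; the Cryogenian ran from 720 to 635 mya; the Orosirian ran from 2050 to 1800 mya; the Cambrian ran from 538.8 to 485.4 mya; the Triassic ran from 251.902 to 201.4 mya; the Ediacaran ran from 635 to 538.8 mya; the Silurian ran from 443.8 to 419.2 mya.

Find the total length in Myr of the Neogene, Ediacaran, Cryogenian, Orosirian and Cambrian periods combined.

505.05 million years

Each duration: Neogene = 20.45; Ediacaran = 96.2; Cryogenian = 85; Orosirian = 250; Cambrian = 53.4.
Sum: 20.45 + 96.2 + 85 + 250 + 53.4 = 505.05 Myr.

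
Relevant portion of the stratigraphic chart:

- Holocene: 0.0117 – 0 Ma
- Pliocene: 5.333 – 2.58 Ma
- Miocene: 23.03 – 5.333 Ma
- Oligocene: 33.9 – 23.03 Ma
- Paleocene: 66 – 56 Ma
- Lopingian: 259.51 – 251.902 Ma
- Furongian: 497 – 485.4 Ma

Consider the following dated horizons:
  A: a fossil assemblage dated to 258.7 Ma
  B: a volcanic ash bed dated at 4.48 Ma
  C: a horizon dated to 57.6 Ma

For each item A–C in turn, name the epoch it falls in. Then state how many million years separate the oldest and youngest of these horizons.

Match each age against the start–end ranges in the excerpt: A = 258.7 Ma → Lopingian (259.51–251.902); B = 4.48 Ma → Pliocene (5.333–2.58); C = 57.6 Ma → Paleocene (66–56).
The largest age is 258.7 Ma and the smallest is 4.48 Ma; their difference is 254.22 Myr.

A — Lopingian; B — Pliocene; C — Paleocene; span 254.22 million years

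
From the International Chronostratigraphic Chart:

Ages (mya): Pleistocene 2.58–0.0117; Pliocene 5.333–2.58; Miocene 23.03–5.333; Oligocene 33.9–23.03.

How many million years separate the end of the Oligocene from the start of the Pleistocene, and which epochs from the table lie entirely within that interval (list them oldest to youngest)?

The Oligocene closes at 23.03 Ma and the Pleistocene opens at 2.58 Ma, so the interval is 23.03 − 2.58 = 20.45 Myr.
An epoch fits inside if it starts at or after 23.03 Ma and ends at or before 2.58 Ma; oldest first that gives Miocene, Pliocene.

20.45 million years; Miocene, Pliocene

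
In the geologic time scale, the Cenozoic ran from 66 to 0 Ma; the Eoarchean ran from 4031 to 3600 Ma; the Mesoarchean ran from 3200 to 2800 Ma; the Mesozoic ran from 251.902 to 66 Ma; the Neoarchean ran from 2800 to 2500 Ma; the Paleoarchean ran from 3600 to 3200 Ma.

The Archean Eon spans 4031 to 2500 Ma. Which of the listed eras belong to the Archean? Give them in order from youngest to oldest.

Neoarchean, Mesoarchean, Paleoarchean, Eoarchean

Eras with both bounds inside 4031–2500 Ma: Neoarchean (2800–2500), Mesoarchean (3200–2800), Paleoarchean (3600–3200), Eoarchean (4031–3600).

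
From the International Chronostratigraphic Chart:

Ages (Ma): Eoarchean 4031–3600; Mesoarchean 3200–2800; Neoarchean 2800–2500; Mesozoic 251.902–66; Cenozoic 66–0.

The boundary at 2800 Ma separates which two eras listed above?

Mesoarchean and Neoarchean

The Mesoarchean ends at 2800 Ma and the Neoarchean begins at 2800 Ma, so they share that boundary.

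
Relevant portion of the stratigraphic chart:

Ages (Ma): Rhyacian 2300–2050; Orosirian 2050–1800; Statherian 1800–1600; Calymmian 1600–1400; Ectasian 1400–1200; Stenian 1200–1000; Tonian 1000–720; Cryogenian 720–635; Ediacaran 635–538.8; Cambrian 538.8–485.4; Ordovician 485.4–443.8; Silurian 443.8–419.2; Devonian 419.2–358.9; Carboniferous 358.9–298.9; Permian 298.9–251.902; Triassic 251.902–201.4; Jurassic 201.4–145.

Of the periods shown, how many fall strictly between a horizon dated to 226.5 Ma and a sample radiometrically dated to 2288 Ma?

The older date is 2288 Ma and the younger is 226.5 Ma.
Periods with start < 2288 and end > 226.5 Ma: Orosirian (2050–1800), Statherian (1800–1600), Calymmian (1600–1400), Ectasian (1400–1200), Stenian (1200–1000), Tonian (1000–720), Cryogenian (720–635), Ediacaran (635–538.8), Cambrian (538.8–485.4), Ordovician (485.4–443.8), Silurian (443.8–419.2), Devonian (419.2–358.9), Carboniferous (358.9–298.9), Permian (298.9–251.902).
That is 14 complete periods.

14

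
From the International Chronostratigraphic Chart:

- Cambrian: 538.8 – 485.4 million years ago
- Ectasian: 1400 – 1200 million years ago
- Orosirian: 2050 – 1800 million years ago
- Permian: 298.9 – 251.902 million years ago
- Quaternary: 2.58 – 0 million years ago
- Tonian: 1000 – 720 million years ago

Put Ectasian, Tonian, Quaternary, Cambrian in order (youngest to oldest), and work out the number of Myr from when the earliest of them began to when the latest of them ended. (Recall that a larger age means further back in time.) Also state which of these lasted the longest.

Start ages (Ma): Ectasian 1400, Tonian 1000, Cambrian 538.8, Quaternary 2.58.
Ordered youngest to oldest: Quaternary, Cambrian, Tonian, Ectasian.
Span = 1400 − 0 = 1400 Myr.
Durations: Quaternary 2.58, Tonian 280, Cambrian 53.4, Ectasian 200 → longest is Tonian (280 Myr).

Quaternary → Cambrian → Tonian → Ectasian; total span 1400 Myr; longest is Tonian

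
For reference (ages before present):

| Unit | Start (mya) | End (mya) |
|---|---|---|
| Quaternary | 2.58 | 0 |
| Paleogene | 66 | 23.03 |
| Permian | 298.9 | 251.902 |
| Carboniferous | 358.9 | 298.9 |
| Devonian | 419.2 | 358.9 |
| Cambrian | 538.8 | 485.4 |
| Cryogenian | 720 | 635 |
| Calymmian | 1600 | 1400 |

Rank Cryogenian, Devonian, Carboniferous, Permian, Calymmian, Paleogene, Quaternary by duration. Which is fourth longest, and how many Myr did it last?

Carboniferous, 60 million years

Durations: Cryogenian 85; Devonian 60.3; Carboniferous 60; Permian 46.998; Calymmian 200; Paleogene 42.97; Quaternary 2.58 Myr.
Sorted longest-first: Calymmian (200), Cryogenian (85), Devonian (60.3), Carboniferous (60), Permian (46.998), Paleogene (42.97), Quaternary (2.58).
The fourth longest is Carboniferous at 60 Myr.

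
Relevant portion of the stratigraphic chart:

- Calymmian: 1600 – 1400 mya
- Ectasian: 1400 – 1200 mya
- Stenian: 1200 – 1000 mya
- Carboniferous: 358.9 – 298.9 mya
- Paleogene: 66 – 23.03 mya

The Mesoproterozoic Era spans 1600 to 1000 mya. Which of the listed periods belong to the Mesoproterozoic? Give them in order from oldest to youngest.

Periods with both bounds inside 1600–1000 Ma: Calymmian (1600–1400), Ectasian (1400–1200), Stenian (1200–1000).

Calymmian, Ectasian, Stenian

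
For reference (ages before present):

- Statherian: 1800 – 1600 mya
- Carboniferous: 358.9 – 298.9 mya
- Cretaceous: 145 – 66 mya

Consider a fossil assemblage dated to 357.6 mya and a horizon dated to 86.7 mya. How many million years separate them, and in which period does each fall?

270.9 million years apart; the first in the Carboniferous, the second in the Cretaceous

Elapsed time: 357.6 − 86.7 = 270.9 Myr.
357.6 Ma lies within 358.9–298.9 Ma: Carboniferous.
86.7 Ma lies within 145–66 Ma: Cretaceous.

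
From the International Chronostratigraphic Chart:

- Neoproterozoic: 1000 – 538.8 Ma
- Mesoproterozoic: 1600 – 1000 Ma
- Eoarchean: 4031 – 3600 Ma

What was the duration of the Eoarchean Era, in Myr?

431 million years

4031 − 3600 = 431 million years.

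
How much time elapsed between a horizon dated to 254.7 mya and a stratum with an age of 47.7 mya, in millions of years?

207 million years

254.7 − 47.7 = 207 million years.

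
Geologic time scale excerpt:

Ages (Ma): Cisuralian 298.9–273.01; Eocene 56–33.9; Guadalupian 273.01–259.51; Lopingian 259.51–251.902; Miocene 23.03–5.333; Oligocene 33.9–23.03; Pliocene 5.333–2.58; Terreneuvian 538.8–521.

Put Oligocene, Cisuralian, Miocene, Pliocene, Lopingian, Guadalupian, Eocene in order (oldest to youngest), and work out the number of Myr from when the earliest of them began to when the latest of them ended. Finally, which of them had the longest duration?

Cisuralian, Guadalupian, Lopingian, Eocene, Oligocene, Miocene, Pliocene; total span 296.32 Myr; longest is Cisuralian

From the excerpt: Oligocene 33.9–23.03; Cisuralian 298.9–273.01; Miocene 23.03–5.333; Pliocene 5.333–2.58; Lopingian 259.51–251.902; Guadalupian 273.01–259.51; Eocene 56–33.9 (Ma).
Larger Ma is earlier, so the oldest is Cisuralian and the youngest is Pliocene; oldest to youngest: Cisuralian, Guadalupian, Lopingian, Eocene, Oligocene, Miocene, Pliocene.
Oldest start 298.9 minus youngest end 2.58 gives 296.32 Myr overall.
Individual lengths (start − end): Cisuralian 25.89; Pliocene 2.753; Guadalupian 13.5; Miocene 17.697; Oligocene 10.87; Eocene 22.1; Lopingian 7.608. The largest is Cisuralian at 25.89 Myr.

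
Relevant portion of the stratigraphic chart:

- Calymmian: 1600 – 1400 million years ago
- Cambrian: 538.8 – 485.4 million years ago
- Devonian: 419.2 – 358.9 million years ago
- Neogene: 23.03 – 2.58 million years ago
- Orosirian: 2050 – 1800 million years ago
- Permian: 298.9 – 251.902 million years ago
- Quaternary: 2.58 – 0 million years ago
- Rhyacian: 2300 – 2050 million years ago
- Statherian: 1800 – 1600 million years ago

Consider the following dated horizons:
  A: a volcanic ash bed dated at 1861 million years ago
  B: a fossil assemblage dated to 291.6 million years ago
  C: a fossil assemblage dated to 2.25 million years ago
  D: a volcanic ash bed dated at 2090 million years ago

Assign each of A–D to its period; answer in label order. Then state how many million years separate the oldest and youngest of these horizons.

A — Orosirian; B — Permian; C — Quaternary; D — Rhyacian; span 2087.75 million years

A: 1861 Ma lies in 2050–1800 Ma, so Orosirian.
B: 291.6 Ma lies in 298.9–251.902 Ma, so Permian.
C: 2.25 Ma lies in 2.58–0 Ma, so Quaternary.
D: 2090 Ma lies in 2300–2050 Ma, so Rhyacian.
Oldest = 2090 Ma, youngest = 2.25 Ma → span 2087.75 Myr.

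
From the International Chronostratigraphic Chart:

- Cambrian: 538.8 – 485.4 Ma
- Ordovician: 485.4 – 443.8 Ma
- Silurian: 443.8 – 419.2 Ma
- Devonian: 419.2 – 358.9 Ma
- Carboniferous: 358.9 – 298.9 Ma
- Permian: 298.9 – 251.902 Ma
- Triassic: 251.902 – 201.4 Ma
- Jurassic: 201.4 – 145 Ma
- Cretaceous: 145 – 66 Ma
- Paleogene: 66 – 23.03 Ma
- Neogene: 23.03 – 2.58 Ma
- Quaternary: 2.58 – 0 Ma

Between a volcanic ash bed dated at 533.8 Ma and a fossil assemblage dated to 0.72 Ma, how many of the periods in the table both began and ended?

10

The older date is 533.8 Ma and the younger is 0.72 Ma.
Periods with start < 533.8 and end > 0.72 Ma: Ordovician (485.4–443.8), Silurian (443.8–419.2), Devonian (419.2–358.9), Carboniferous (358.9–298.9), Permian (298.9–251.902), Triassic (251.902–201.4), Jurassic (201.4–145), Cretaceous (145–66), Paleogene (66–23.03), Neogene (23.03–2.58).
That is 10 complete periods.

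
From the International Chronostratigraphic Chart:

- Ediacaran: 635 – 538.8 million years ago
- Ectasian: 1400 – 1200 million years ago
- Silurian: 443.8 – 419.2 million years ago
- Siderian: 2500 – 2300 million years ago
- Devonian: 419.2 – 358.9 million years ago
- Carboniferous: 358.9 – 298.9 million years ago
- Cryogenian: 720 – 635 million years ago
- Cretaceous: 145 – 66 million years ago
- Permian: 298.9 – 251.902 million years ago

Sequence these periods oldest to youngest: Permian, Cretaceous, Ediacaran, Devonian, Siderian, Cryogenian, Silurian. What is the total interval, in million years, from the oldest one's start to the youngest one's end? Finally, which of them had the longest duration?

From the excerpt: Permian 298.9–251.902; Cretaceous 145–66; Ediacaran 635–538.8; Devonian 419.2–358.9; Siderian 2500–2300; Cryogenian 720–635; Silurian 443.8–419.2 (Ma).
Larger Ma is earlier, so the oldest is Siderian and the youngest is Cretaceous; oldest to youngest: Siderian, Cryogenian, Ediacaran, Silurian, Devonian, Permian, Cretaceous.
Oldest start 2500 minus youngest end 66 gives 2434 Myr overall.
Individual lengths (start − end): Cretaceous 79; Cryogenian 85; Devonian 60.3; Siderian 200; Ediacaran 96.2; Silurian 24.6; Permian 46.998. The largest is Siderian at 200 Myr.

Siderian → Cryogenian → Ediacaran → Silurian → Devonian → Permian → Cretaceous; total span 2434 Myr; longest is Siderian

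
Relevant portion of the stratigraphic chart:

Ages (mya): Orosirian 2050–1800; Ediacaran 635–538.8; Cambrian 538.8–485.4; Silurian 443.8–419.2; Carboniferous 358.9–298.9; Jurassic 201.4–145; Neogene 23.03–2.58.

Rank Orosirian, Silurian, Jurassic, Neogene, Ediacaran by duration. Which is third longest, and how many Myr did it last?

Start − end for each: Orosirian 2050 − 1800 = 250; Silurian 443.8 − 419.2 = 24.6; Jurassic 201.4 − 145 = 56.4; Neogene 23.03 − 2.58 = 20.45; Ediacaran 635 − 538.8 = 96.2.
Ranking these from longest: Orosirian > Ediacaran > Jurassic > Silurian > Neogene.
Position 3 in that ranking is Jurassic, which lasted 56.4 Myr.

Jurassic, 56.4 million years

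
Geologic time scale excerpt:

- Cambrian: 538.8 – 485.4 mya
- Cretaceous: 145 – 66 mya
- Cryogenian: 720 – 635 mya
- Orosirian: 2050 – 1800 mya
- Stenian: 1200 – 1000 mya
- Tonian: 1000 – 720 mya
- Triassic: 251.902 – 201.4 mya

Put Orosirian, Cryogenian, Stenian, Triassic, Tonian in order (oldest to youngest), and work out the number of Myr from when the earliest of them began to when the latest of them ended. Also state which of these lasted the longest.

From the excerpt: Orosirian 2050–1800; Cryogenian 720–635; Stenian 1200–1000; Triassic 251.902–201.4; Tonian 1000–720 (Ma).
Larger Ma is earlier, so the oldest is Orosirian and the youngest is Triassic; oldest to youngest: Orosirian, Stenian, Tonian, Cryogenian, Triassic.
Oldest start 2050 minus youngest end 201.4 gives 1848.6 Myr overall.
Individual lengths (start − end): Cryogenian 85; Stenian 200; Tonian 280; Orosirian 250; Triassic 50.502. The largest is Tonian at 280 Myr.

Orosirian → Stenian → Tonian → Cryogenian → Triassic; total span 1848.6 Myr; longest is Tonian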